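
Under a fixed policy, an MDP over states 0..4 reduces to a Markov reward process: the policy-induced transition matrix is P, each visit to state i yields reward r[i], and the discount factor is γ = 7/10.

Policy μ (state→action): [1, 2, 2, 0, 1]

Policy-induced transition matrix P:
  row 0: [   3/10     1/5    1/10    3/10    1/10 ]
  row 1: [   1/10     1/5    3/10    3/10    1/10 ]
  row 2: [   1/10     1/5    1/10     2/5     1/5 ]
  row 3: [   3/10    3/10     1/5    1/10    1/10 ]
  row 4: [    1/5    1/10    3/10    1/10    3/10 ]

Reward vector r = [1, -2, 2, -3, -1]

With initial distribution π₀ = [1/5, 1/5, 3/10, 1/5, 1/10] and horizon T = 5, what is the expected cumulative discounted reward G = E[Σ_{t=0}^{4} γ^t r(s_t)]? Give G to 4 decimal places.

t=0: π = [0.2000, 0.2000, 0.3000, 0.2000, 0.1000], E[r] = -0.3000, γ^t·E[r] = -0.300000, running G = -0.300000
t=1: π = [0.1900, 0.2100, 0.1800, 0.2700, 0.1500], E[r] = -0.8300, γ^t·E[r] = -0.581000, running G = -0.881000
t=2: π = [0.2070, 0.2120, 0.1990, 0.2340, 0.1480], E[r] = -0.6690, γ^t·E[r] = -0.327810, running G = -1.208810
t=3: π = [0.2030, 0.2086, 0.1954, 0.2435, 0.1495], E[r] = -0.7034, γ^t·E[r] = -0.241266, running G = -1.450076
t=4: π = [0.2043, 0.2094, 0.1960, 0.2409, 0.1494], E[r] = -0.6949, γ^t·E[r] = -0.166838, running G = -1.616914

G = -1.6169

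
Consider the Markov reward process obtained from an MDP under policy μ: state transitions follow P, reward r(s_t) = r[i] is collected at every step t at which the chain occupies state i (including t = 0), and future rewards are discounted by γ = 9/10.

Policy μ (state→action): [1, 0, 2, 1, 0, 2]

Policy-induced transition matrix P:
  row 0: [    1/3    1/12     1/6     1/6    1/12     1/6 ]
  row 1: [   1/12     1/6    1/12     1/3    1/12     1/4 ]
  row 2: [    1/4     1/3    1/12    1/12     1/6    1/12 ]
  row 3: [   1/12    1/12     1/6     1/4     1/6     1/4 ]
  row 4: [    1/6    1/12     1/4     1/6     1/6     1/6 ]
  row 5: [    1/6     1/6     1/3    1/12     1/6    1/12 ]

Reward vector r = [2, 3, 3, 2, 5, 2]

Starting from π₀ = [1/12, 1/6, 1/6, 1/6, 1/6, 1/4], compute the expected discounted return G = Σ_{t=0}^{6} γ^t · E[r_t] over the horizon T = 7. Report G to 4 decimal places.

t=0: π = [0.0833, 0.1667, 0.1667, 0.1667, 0.1667, 0.2500], E[r] = 2.8333, γ^t·E[r] = 2.833333, running G = 2.833333
t=1: π = [0.1667, 0.1597, 0.1944, 0.1736, 0.1458, 0.1597], E[r] = 2.7917, γ^t·E[r] = 2.512500, running G = 5.345833
t=2: π = [0.1829, 0.1586, 0.1759, 0.1782, 0.1395, 0.1649], E[r] = 2.7529, γ^t·E[r] = 2.229844, running G = 7.575677
t=3: π = [0.1837, 0.1543, 0.1779, 0.1795, 0.1382, 0.1663], E[r] = 2.7468, γ^t·E[r] = 2.002430, running G = 9.578107
t=4: π = [0.1843, 0.1545, 0.1782, 0.1787, 0.1385, 0.1658], E[r] = 2.7482, γ^t·E[r] = 1.803125, running G = 11.381232
t=5: π = [0.1845, 0.1546, 0.1781, 0.1786, 0.1384, 0.1658], E[r] = 2.7480, γ^t·E[r] = 1.622660, running G = 13.003893
t=6: π = [0.1845, 0.1546, 0.1781, 0.1787, 0.1384, 0.1658], E[r] = 2.7479, γ^t·E[r] = 1.460346, running G = 14.464239

G = 14.4642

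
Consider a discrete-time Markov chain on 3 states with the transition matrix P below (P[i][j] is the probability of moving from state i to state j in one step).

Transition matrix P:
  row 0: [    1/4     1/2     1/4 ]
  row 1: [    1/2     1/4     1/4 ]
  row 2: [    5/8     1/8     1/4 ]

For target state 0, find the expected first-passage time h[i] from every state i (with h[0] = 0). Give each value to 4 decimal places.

h = [0.0000, 1.8824, 1.6471]

First-step conditioning: h[0] = 0; for i ≠ 0, h[i] = 1 + Σ_k P[i][k]·h[k].
  h[1] = 1 + 1/4·h[1] + 1/4·h[2]
  h[2] = 1 + 1/8·h[1] + 1/4·h[2]
Solving the 2×2 linear system over states ≠ 0 gives exactly h = [0, 32/17, 28/17] (h[0] = 0 is the target).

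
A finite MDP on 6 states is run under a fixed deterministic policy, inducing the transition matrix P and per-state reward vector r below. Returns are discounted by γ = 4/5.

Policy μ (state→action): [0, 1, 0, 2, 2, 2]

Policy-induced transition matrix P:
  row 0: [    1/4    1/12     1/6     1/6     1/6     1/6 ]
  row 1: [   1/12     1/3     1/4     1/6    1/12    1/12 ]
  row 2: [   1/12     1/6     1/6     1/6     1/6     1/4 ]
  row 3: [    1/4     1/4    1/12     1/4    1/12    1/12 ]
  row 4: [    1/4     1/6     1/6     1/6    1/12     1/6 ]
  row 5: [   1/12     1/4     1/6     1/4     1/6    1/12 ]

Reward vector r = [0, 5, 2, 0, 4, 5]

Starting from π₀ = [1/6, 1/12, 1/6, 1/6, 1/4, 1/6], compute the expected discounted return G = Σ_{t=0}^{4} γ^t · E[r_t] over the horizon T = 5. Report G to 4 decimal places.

G = 8.6233

t=0: π = [0.1667, 0.0833, 0.1667, 0.1667, 0.2500, 0.1667], E[r] = 2.5833, γ^t·E[r] = 2.583333, running G = 2.583333
t=1: π = [0.1806, 0.1944, 0.1597, 0.1944, 0.1250, 0.1458], E[r] = 2.5208, γ^t·E[r] = 2.016667, running G = 4.600000
t=2: π = [0.1667, 0.2124, 0.1667, 0.1950, 0.1238, 0.1354], E[r] = 2.5677, γ^t·E[r] = 1.643333, running G = 6.243333
t=3: π = [0.1643, 0.2157, 0.1681, 0.1942, 0.1224, 0.1353], E[r] = 2.5810, γ^t·E[r] = 1.321457, running G = 7.564790
t=4: π = [0.1635, 0.2164, 0.1685, 0.1941, 0.1223, 0.1352], E[r] = 2.5843, γ^t·E[r] = 1.058530, running G = 8.623320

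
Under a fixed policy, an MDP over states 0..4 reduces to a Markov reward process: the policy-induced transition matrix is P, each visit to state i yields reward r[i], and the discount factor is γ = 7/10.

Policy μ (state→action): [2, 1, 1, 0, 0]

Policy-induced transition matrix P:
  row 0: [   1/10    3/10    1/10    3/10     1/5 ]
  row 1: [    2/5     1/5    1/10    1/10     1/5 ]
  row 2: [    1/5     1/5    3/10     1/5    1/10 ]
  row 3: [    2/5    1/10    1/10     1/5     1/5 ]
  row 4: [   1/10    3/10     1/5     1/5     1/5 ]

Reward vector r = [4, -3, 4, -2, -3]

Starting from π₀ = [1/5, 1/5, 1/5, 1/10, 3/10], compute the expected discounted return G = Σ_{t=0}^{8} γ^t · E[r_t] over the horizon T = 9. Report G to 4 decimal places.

G = -0.2650

t=0: π = [0.2000, 0.2000, 0.2000, 0.1000, 0.3000], E[r] = -0.1000, γ^t·E[r] = -0.100000, running G = -0.100000
t=1: π = [0.2100, 0.2400, 0.1700, 0.2000, 0.1800], E[r] = -0.1400, γ^t·E[r] = -0.098000, running G = -0.198000
t=2: π = [0.2490, 0.2190, 0.1520, 0.1970, 0.1830], E[r] = 0.0040, γ^t·E[r] = 0.001960, running G = -0.196040
t=3: π = [0.2400, 0.2235, 0.1487, 0.2030, 0.1848], E[r] = -0.0761, γ^t·E[r] = -0.026102, running G = -0.222142
t=4: π = [0.2428, 0.2222, 0.1482, 0.2017, 0.1851], E[r] = -0.0611, γ^t·E[r] = -0.014663, running G = -0.236805
t=5: π = [0.2420, 0.2226, 0.1482, 0.2021, 0.1852], E[r] = -0.0670, γ^t·E[r] = -0.011267, running G = -0.248073
t=6: π = [0.2422, 0.2225, 0.1481, 0.2019, 0.1852], E[r] = -0.0655, γ^t·E[r] = -0.007701, running G = -0.255773
t=7: π = [0.2421, 0.2225, 0.1481, 0.2020, 0.1852], E[r] = -0.0660, γ^t·E[r] = -0.005432, running G = -0.261205
t=8: π = [0.2422, 0.2225, 0.1481, 0.2020, 0.1852], E[r] = -0.0658, γ^t·E[r] = -0.003794, running G = -0.264999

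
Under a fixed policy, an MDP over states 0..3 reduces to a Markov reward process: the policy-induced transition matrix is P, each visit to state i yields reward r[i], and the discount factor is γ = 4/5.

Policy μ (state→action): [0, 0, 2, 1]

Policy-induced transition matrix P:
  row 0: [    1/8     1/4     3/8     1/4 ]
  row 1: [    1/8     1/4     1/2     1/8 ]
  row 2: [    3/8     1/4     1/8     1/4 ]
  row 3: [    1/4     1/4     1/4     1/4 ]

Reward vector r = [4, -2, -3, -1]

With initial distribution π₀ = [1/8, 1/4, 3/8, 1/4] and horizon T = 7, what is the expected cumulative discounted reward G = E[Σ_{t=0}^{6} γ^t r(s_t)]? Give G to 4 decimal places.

G = -3.3850

t=0: π = [0.1250, 0.2500, 0.3750, 0.2500], E[r] = -1.3750, γ^t·E[r] = -1.375000, running G = -1.375000
t=1: π = [0.2500, 0.2500, 0.2813, 0.2188], E[r] = -0.5625, γ^t·E[r] = -0.450000, running G = -1.825000
t=2: π = [0.2227, 0.2500, 0.3086, 0.2188], E[r] = -0.7539, γ^t·E[r] = -0.482500, running G = -2.307500
t=3: π = [0.2295, 0.2500, 0.3018, 0.2188], E[r] = -0.7061, γ^t·E[r] = -0.361500, running G = -2.669000
t=4: π = [0.2278, 0.2500, 0.3035, 0.2188], E[r] = -0.7180, γ^t·E[r] = -0.294100, running G = -2.963100
t=5: π = [0.2282, 0.2500, 0.3030, 0.2188], E[r] = -0.7150, γ^t·E[r] = -0.234300, running G = -3.197400
t=6: π = [0.2281, 0.2500, 0.3031, 0.2188], E[r] = -0.7158, γ^t·E[r] = -0.187636, running G = -3.385036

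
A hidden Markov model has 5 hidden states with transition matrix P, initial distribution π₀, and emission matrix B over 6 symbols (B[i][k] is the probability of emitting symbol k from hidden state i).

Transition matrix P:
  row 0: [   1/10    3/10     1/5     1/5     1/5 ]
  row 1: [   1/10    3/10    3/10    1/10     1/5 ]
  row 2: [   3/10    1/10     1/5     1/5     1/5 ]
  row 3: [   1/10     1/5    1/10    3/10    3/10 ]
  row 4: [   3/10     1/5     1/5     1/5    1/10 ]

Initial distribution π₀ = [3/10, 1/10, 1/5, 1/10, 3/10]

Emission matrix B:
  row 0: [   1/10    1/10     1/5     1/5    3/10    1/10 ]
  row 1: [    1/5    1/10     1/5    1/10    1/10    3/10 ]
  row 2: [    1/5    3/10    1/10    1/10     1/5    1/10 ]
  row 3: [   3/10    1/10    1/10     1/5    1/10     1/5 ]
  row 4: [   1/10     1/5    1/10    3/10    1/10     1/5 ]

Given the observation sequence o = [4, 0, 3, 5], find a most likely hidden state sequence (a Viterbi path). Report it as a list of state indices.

t=0: δ = [9.000e-02, 1.000e-02, 4.000e-02, 1.000e-02, 3.000e-02]  (obs o_0=4)
t=1: δ = [1.200e-03, 5.400e-03, 3.600e-03, 5.400e-03, 1.800e-03]  ψ = [2, 0, 0, 0, 0]  (obs o_1=0)
t=2: δ = [2.160e-04, 1.620e-04, 1.620e-04, 3.240e-04, 4.860e-04]  ψ = [2, 1, 1, 3, 3]  (obs o_2=3)
t=3: δ = [1.458e-05, 2.916e-05, 9.720e-06, 1.944e-05, 1.944e-05]  ψ = [4, 4, 4, 3, 3]  (obs o_3=5)
backtrack: best end state = 1; path = [0, 3, 4, 1]

path = [0, 3, 4, 1]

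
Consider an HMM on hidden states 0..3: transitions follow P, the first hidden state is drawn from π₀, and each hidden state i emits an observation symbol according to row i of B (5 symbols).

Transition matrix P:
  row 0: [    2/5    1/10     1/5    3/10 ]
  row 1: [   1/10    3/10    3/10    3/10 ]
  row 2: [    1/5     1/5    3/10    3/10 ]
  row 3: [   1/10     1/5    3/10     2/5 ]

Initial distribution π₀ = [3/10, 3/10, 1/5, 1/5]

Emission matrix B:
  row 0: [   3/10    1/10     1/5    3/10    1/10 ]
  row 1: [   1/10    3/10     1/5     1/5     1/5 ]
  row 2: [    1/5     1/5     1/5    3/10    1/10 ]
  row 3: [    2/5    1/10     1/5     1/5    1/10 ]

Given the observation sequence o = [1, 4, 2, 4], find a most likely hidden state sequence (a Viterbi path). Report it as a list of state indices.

t=0: δ = [3.000e-02, 9.000e-02, 4.000e-02, 2.000e-02]  (obs o_0=1)
t=1: δ = [1.200e-03, 5.400e-03, 2.700e-03, 2.700e-03]  ψ = [0, 1, 1, 1]  (obs o_1=4)
t=2: δ = [1.080e-04, 3.240e-04, 3.240e-04, 3.240e-04]  ψ = [1, 1, 1, 1]  (obs o_2=2)
t=3: δ = [6.480e-06, 1.944e-05, 9.720e-06, 1.296e-05]  ψ = [2, 1, 1, 3]  (obs o_3=4)
backtrack: best end state = 1; path = [1, 1, 1, 1]

path = [1, 1, 1, 1]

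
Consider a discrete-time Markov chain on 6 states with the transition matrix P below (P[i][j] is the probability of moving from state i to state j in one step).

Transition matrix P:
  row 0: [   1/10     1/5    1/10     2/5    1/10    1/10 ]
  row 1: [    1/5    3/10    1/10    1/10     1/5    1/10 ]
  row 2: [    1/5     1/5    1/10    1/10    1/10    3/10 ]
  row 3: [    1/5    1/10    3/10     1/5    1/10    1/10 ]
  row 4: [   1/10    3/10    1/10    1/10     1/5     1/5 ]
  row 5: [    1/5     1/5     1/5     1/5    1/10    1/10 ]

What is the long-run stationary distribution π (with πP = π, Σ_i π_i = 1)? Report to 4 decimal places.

π = [0.1695, 0.2168, 0.1511, 0.1836, 0.1352, 0.1437]

Balance equations π_j = Σ_i π_i·P[i][j]:
  π_0 = 1/10·π_0 + 1/5·π_1 + 1/5·π_2 + 1/5·π_3 + 1/10·π_4 + 1/5·π_5
  π_1 = 1/5·π_0 + 3/10·π_1 + 1/5·π_2 + 1/10·π_3 + 3/10·π_4 + 1/5·π_5
  π_2 = 1/10·π_0 + 1/10·π_1 + 1/10·π_2 + 3/10·π_3 + 1/10·π_4 + 1/5·π_5
  π_3 = 2/5·π_0 + 1/10·π_1 + 1/10·π_2 + 1/5·π_3 + 1/10·π_4 + 1/5·π_5
  π_4 = 1/10·π_0 + 1/5·π_1 + 1/10·π_2 + 1/10·π_3 + 1/5·π_4 + 1/10·π_5
  normalize: π_0 + π_1 + π_2 + π_3 + π_4 + π_5 = 1
Solving the linear system gives exactly π = [16369/96557, 20938/96557, 14589/96557, 17727/96557, 13055/96557, 13879/96557].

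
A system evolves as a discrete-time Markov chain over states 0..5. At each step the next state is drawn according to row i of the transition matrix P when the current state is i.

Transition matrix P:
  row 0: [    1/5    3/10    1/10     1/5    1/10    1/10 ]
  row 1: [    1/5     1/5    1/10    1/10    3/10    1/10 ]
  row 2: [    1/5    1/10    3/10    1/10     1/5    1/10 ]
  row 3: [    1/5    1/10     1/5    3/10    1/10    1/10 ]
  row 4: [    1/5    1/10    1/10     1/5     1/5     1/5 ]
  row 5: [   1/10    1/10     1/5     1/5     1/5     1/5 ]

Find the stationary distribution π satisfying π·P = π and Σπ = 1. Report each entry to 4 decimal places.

Balance equations π_j = Σ_i π_i·P[i][j]:
  π_0 = 1/5·π_0 + 1/5·π_1 + 1/5·π_2 + 1/5·π_3 + 1/5·π_4 + 1/10·π_5
  π_1 = 3/10·π_0 + 1/5·π_1 + 1/10·π_2 + 1/10·π_3 + 1/10·π_4 + 1/10·π_5
  π_2 = 1/10·π_0 + 1/10·π_1 + 3/10·π_2 + 1/5·π_3 + 1/10·π_4 + 1/5·π_5
  π_3 = 1/5·π_0 + 1/10·π_1 + 1/10·π_2 + 3/10·π_3 + 1/5·π_4 + 1/5·π_5
  π_4 = 1/10·π_0 + 3/10·π_1 + 1/5·π_2 + 1/10·π_3 + 1/5·π_4 + 1/5·π_5
  normalize: π_0 + π_1 + π_2 + π_3 + π_4 + π_5 = 1
Solving the linear system gives exactly π = [12268/65635, 10019/65635, 10812/65635, 12271/65635, 2335/13127, 1718/13127].

π = [0.1869, 0.1526, 0.1647, 0.1870, 0.1779, 0.1309]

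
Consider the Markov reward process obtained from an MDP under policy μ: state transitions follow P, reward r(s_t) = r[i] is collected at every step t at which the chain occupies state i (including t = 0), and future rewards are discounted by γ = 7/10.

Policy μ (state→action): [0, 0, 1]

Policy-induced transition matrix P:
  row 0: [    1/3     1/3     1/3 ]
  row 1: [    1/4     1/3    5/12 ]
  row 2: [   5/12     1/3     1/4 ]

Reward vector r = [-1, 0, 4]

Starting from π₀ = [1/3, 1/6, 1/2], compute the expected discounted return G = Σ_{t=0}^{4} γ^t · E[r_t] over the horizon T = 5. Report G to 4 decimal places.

t=0: π = [0.3333, 0.1667, 0.5000], E[r] = 1.6667, γ^t·E[r] = 1.666667, running G = 1.666667
t=1: π = [0.3611, 0.3333, 0.3056], E[r] = 0.8611, γ^t·E[r] = 0.602778, running G = 2.269444
t=2: π = [0.3310, 0.3333, 0.3356], E[r] = 1.0116, γ^t·E[r] = 0.495671, running G = 2.765116
t=3: π = [0.3335, 0.3333, 0.3331], E[r] = 0.9990, γ^t·E[r] = 0.342669, running G = 3.107785
t=4: π = [0.3333, 0.3333, 0.3333], E[r] = 1.0001, γ^t·E[r] = 0.240119, running G = 3.347904

G = 3.3479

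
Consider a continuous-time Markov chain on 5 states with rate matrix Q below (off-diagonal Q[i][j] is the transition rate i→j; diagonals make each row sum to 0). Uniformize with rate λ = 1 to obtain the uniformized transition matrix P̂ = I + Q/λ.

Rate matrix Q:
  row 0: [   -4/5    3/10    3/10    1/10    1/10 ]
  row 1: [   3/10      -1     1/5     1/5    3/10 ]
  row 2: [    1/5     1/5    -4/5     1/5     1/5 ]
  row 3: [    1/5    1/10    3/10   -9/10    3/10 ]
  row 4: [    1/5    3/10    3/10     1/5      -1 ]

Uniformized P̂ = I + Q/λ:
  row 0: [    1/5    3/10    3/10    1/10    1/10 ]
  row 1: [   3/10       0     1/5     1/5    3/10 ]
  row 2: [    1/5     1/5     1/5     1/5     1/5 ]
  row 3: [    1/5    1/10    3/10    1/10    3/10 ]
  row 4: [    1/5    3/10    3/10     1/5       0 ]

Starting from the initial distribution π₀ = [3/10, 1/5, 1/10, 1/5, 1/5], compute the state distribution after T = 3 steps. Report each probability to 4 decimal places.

π = [0.2186, 0.1862, 0.2560, 0.1618, 0.1774]

t=0: π = [0.3000, 0.2000, 0.1000, 0.2000, 0.2000]
t=1: π = [0.2200, 0.1900, 0.2700, 0.1500, 0.1700]
t=2: π = [0.2190, 0.1860, 0.2540, 0.1630, 0.1780]
t=3: π = [0.2186, 0.1862, 0.2560, 0.1618, 0.1774]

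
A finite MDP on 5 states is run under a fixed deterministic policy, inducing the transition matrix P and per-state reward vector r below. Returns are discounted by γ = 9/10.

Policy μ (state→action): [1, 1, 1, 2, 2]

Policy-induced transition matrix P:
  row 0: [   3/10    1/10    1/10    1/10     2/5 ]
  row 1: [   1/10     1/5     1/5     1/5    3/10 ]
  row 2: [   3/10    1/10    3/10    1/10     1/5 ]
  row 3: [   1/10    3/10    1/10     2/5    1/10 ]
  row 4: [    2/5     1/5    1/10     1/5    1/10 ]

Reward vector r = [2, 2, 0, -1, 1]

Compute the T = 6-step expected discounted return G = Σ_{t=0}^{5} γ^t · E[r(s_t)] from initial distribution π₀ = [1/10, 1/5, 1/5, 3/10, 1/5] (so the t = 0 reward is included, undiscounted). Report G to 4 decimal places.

t=0: π = [0.1000, 0.2000, 0.2000, 0.3000, 0.2000], E[r] = 0.5000, γ^t·E[r] = 0.500000, running G = 0.500000
t=1: π = [0.2200, 0.2000, 0.1600, 0.2300, 0.1900], E[r] = 0.8000, γ^t·E[r] = 0.720000, running G = 1.220000
t=2: π = [0.2330, 0.1850, 0.1520, 0.2080, 0.2220], E[r] = 0.8500, γ^t·E[r] = 0.688500, running G = 1.908500
t=3: π = [0.2436, 0.1823, 0.1489, 0.2031, 0.2221], E[r] = 0.8708, γ^t·E[r] = 0.634813, running G = 2.543313
t=4: π = [0.2451, 0.1811, 0.1480, 0.2014, 0.2244], E[r] = 0.8754, γ^t·E[r] = 0.574376, running G = 3.117689
t=5: π = [0.2460, 0.1808, 0.1477, 0.2010, 0.2246], E[r] = 0.8772, γ^t·E[r] = 0.517949, running G = 3.635639

G = 3.6356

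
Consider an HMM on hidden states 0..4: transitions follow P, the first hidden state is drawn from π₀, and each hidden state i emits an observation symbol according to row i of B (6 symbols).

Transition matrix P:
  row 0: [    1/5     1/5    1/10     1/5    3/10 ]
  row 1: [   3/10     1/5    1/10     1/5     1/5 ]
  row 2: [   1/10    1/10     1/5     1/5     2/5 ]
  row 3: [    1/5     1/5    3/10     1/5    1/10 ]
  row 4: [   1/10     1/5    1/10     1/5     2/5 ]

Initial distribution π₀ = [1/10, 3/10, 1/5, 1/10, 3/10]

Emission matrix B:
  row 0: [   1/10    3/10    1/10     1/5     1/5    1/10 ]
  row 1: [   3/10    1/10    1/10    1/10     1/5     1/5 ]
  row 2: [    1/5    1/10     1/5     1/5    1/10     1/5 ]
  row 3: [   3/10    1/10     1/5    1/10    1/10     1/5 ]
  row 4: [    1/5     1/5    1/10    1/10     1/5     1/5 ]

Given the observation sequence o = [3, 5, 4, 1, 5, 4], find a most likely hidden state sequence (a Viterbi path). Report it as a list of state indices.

t=0: δ = [2.000e-02, 3.000e-02, 4.000e-02, 1.000e-02, 3.000e-02]  (obs o_0=3)
t=1: δ = [9.000e-04, 1.200e-03, 1.600e-03, 1.600e-03, 3.200e-03]  ψ = [1, 1, 2, 2, 2]  (obs o_1=5)
t=2: δ = [7.200e-05, 1.280e-04, 4.800e-05, 6.400e-05, 2.560e-04]  ψ = [1, 4, 3, 4, 4]  (obs o_2=4)
t=3: δ = [1.152e-05, 5.120e-06, 2.560e-06, 5.120e-06, 2.048e-05]  ψ = [1, 4, 4, 4, 4]  (obs o_3=1)
t=4: δ = [2.304e-07, 8.192e-07, 4.096e-07, 8.192e-07, 1.638e-06]  ψ = [0, 4, 4, 4, 4]  (obs o_4=5)
t=5: δ = [4.915e-08, 6.554e-08, 2.458e-08, 3.277e-08, 1.311e-07]  ψ = [1, 4, 3, 4, 4]  (obs o_5=4)
backtrack: best end state = 4; path = [2, 4, 4, 4, 4, 4]

path = [2, 4, 4, 4, 4, 4]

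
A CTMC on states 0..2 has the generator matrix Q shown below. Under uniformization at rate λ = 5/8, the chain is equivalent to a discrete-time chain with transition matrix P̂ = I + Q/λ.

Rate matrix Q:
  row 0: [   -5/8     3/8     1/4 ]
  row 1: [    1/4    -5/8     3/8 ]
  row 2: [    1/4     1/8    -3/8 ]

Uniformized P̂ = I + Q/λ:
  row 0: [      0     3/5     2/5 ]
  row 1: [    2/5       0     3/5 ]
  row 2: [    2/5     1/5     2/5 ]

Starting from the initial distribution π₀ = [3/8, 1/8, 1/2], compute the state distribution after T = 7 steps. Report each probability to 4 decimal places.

π = [0.2856, 0.2622, 0.4522]

t=0: π = [0.3750, 0.1250, 0.5000]
t=1: π = [0.2500, 0.3250, 0.4250]
t=2: π = [0.3000, 0.2350, 0.4650]
t=3: π = [0.2800, 0.2730, 0.4470]
t=4: π = [0.2880, 0.2574, 0.4546]
t=5: π = [0.2848, 0.2637, 0.4515]
t=6: π = [0.2861, 0.2612, 0.4527]
t=7: π = [0.2856, 0.2622, 0.4522]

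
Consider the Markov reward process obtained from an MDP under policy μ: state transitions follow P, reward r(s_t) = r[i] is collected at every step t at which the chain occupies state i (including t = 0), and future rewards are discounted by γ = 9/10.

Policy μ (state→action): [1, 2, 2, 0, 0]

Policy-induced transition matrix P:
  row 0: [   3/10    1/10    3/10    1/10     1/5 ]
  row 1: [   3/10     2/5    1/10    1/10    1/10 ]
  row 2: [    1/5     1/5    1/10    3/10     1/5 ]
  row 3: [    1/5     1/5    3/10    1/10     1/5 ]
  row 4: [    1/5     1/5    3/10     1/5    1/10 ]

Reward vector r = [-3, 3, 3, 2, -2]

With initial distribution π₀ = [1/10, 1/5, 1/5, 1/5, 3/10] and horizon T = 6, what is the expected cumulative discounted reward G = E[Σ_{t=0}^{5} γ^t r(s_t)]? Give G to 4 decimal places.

G = 2.8707

t=0: π = [0.1000, 0.2000, 0.2000, 0.2000, 0.3000], E[r] = 0.7000, γ^t·E[r] = 0.700000, running G = 0.700000
t=1: π = [0.2300, 0.2300, 0.2200, 0.1700, 0.1500], E[r] = 0.7000, γ^t·E[r] = 0.630000, running G = 1.330000
t=2: π = [0.2460, 0.2230, 0.2100, 0.1590, 0.1620], E[r] = 0.5550, γ^t·E[r] = 0.449550, running G = 1.779550
t=3: π = [0.2469, 0.2200, 0.2134, 0.1582, 0.1615], E[r] = 0.5529, γ^t·E[r] = 0.403064, running G = 2.182614
t=4: π = [0.2467, 0.2193, 0.2133, 0.1588, 0.1619], E[r] = 0.5518, γ^t·E[r] = 0.362023, running G = 2.544637
t=5: π = [0.2466, 0.2192, 0.2135, 0.1588, 0.1619], E[r] = 0.5521, γ^t·E[r] = 0.326028, running G = 2.870665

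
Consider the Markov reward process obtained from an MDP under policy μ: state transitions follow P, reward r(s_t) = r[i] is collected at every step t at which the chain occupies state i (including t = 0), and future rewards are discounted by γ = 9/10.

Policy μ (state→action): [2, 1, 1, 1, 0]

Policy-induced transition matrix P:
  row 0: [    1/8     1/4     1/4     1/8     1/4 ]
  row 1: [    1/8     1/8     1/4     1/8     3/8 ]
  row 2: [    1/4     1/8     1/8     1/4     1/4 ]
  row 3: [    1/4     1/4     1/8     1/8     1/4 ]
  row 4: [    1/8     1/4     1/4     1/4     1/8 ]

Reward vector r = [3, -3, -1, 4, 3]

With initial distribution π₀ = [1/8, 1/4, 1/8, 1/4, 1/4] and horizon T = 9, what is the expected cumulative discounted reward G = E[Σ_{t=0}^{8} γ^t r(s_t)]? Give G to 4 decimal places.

t=0: π = [0.1250, 0.2500, 0.1250, 0.2500, 0.2500], E[r] = 1.2500, γ^t·E[r] = 1.250000, running G = 1.250000
t=1: π = [0.1719, 0.2031, 0.2031, 0.1719, 0.2500], E[r] = 1.1406, γ^t·E[r] = 1.026563, running G = 2.276563
t=2: π = [0.1719, 0.1992, 0.2031, 0.1816, 0.2441], E[r] = 1.1738, γ^t·E[r] = 0.950801, running G = 3.227363
t=3: π = [0.1731, 0.1997, 0.2019, 0.1809, 0.2444], E[r] = 1.1750, γ^t·E[r] = 0.856611, running G = 4.083974
t=4: π = [0.1729, 0.1998, 0.2021, 0.1808, 0.2444], E[r] = 1.1734, γ^t·E[r] = 0.769868, running G = 4.853842
t=5: π = [0.1729, 0.1998, 0.2021, 0.1808, 0.2444], E[r] = 1.1737, γ^t·E[r] = 0.693086, running G = 5.546929
t=6: π = [0.1729, 0.1998, 0.2021, 0.1808, 0.2444], E[r] = 1.1737, γ^t·E[r] = 0.623760, running G = 6.170688
t=7: π = [0.1729, 0.1998, 0.2021, 0.1808, 0.2444], E[r] = 1.1737, γ^t·E[r] = 0.561384, running G = 6.732072
t=8: π = [0.1729, 0.1998, 0.2021, 0.1808, 0.2444], E[r] = 1.1737, γ^t·E[r] = 0.505246, running G = 7.237318

G = 7.2373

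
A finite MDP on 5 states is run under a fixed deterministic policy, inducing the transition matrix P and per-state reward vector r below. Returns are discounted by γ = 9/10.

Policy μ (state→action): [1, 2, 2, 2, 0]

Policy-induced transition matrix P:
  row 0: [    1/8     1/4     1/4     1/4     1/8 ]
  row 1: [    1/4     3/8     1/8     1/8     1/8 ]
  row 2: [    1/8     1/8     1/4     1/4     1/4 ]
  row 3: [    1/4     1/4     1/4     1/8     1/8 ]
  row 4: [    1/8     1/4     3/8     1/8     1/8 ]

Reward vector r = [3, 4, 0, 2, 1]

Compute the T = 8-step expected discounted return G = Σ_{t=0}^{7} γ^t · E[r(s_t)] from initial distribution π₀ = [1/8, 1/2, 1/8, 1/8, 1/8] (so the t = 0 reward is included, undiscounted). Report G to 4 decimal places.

G = 12.6046

t=0: π = [0.1250, 0.5000, 0.1250, 0.1250, 0.1250], E[r] = 2.7500, γ^t·E[r] = 2.750000, running G = 2.750000
t=1: π = [0.2031, 0.2969, 0.2031, 0.1563, 0.1406], E[r] = 2.2500, γ^t·E[r] = 2.025000, running G = 4.775000
t=2: π = [0.1816, 0.2617, 0.2305, 0.1758, 0.1504], E[r] = 2.0938, γ^t·E[r] = 1.695938, running G = 6.470938
t=3: π = [0.1797, 0.2539, 0.2361, 0.1765, 0.1538], E[r] = 2.0615, γ^t·E[r] = 1.502851, running G = 7.973788
t=4: π = [0.1788, 0.2522, 0.2375, 0.1770, 0.1545], E[r] = 2.0538, γ^t·E[r] = 1.347480, running G = 9.321268
t=5: π = [0.1786, 0.2518, 0.2378, 0.1770, 0.1547], E[r] = 2.0521, γ^t·E[r] = 1.211732, running G = 10.533000
t=6: π = [0.1786, 0.2518, 0.2379, 0.1771, 0.1547], E[r] = 2.0517, γ^t·E[r] = 1.090352, running G = 11.623352
t=7: π = [0.1786, 0.2517, 0.2379, 0.1771, 0.1547], E[r] = 2.0516, γ^t·E[r] = 0.981276, running G = 12.604627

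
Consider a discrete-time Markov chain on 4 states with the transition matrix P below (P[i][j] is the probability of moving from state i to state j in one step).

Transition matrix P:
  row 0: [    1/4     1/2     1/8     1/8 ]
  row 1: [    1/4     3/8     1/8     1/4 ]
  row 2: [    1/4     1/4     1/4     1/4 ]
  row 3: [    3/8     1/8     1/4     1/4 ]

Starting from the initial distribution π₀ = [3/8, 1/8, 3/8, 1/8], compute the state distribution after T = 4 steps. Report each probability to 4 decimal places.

t=0: π = [0.3750, 0.1250, 0.3750, 0.1250]
t=1: π = [0.2656, 0.3438, 0.1875, 0.2031]
t=2: π = [0.2754, 0.3340, 0.1738, 0.2168]
t=3: π = [0.2771, 0.3335, 0.1738, 0.2156]
t=4: π = [0.2769, 0.3340, 0.1737, 0.2154]

π = [0.2769, 0.3340, 0.1737, 0.2154]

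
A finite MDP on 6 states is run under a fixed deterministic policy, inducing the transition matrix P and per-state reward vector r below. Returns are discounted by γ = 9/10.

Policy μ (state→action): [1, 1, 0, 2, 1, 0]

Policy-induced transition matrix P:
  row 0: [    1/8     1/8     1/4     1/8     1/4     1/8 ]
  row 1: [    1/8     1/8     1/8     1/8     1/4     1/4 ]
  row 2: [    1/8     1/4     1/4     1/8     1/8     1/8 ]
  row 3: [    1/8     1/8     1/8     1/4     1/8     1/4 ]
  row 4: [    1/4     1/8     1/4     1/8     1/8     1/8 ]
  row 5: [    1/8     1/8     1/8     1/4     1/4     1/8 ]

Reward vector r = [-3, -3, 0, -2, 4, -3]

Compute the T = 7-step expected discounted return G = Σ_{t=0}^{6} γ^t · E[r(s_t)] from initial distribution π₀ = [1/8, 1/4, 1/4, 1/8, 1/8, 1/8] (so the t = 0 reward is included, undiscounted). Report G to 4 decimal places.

G = -5.3856

t=0: π = [0.1250, 0.2500, 0.2500, 0.1250, 0.1250, 0.1250], E[r] = -1.2500, γ^t·E[r] = -1.250000, running G = -1.250000
t=1: π = [0.1406, 0.1563, 0.1875, 0.1563, 0.1875, 0.1719], E[r] = -0.9688, γ^t·E[r] = -0.871875, running G = -2.121875
t=2: π = [0.1484, 0.1484, 0.1895, 0.1660, 0.1836, 0.1641], E[r] = -0.9805, γ^t·E[r] = -0.794180, running G = -2.916055
t=3: π = [0.1479, 0.1487, 0.1902, 0.1663, 0.1826, 0.1643], E[r] = -0.9849, γ^t·E[r] = -0.717965, running G = -3.634020
t=4: π = [0.1478, 0.1488, 0.1901, 0.1663, 0.1826, 0.1644], E[r] = -0.9851, γ^t·E[r] = -0.646309, running G = -4.280329
t=5: π = [0.1478, 0.1488, 0.1901, 0.1663, 0.1826, 0.1644], E[r] = -0.9851, γ^t·E[r] = -0.581701, running G = -4.862030
t=6: π = [0.1478, 0.1488, 0.1901, 0.1663, 0.1826, 0.1644], E[r] = -0.9851, γ^t·E[r] = -0.523529, running G = -5.385559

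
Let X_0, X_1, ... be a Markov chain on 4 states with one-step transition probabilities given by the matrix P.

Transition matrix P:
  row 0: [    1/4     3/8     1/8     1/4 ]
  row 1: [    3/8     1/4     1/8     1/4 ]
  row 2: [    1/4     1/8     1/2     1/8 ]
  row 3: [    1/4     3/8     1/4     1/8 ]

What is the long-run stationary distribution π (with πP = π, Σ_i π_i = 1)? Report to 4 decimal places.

Balance equations π_j = Σ_i π_i·P[i][j]:
  π_0 = 1/4·π_0 + 3/8·π_1 + 1/4·π_2 + 1/4·π_3
  π_1 = 3/8·π_0 + 1/4·π_1 + 1/8·π_2 + 3/8·π_3
  π_2 = 1/8·π_0 + 1/8·π_1 + 1/2·π_2 + 1/4·π_3
  normalize: π_0 + π_1 + π_2 + π_3 = 1
Solving the linear system gives exactly π = [59/207, 58/207, 11/46, 9/46].

π = [0.2850, 0.2802, 0.2391, 0.1957]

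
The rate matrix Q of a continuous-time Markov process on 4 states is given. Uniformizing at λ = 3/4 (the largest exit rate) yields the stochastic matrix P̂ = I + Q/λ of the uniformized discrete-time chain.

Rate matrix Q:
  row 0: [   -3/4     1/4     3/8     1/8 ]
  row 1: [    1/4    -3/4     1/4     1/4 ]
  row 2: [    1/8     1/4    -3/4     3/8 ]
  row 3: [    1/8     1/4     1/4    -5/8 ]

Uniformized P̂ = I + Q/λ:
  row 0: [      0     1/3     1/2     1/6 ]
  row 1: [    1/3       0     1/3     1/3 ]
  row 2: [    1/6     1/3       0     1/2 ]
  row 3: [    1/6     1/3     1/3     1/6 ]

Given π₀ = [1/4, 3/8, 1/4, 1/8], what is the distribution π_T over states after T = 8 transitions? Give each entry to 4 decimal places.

t=0: π = [0.2500, 0.3750, 0.2500, 0.1250]
t=1: π = [0.1875, 0.2083, 0.2917, 0.3125]
t=2: π = [0.1701, 0.2639, 0.2674, 0.2986]
t=3: π = [0.1823, 0.2454, 0.2726, 0.2998]
t=4: π = [0.1772, 0.2515, 0.2729, 0.2984]
t=5: π = [0.1791, 0.2495, 0.2719, 0.2995]
t=6: π = [0.1784, 0.2502, 0.2725, 0.2989]
t=7: π = [0.1786, 0.2499, 0.2722, 0.2992]
t=8: π = [0.1786, 0.2500, 0.2724, 0.2991]

π = [0.1786, 0.2500, 0.2724, 0.2991]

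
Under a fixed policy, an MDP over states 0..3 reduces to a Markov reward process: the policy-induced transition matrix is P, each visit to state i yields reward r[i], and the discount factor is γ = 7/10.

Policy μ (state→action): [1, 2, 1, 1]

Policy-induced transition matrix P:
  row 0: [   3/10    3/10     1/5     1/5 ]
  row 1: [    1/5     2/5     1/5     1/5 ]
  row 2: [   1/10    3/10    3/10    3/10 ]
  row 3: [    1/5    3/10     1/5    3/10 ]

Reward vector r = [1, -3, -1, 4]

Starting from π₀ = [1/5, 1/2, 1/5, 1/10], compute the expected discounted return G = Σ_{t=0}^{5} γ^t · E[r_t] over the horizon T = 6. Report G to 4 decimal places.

G = -1.2573

t=0: π = [0.2000, 0.5000, 0.2000, 0.1000], E[r] = -1.1000, γ^t·E[r] = -1.100000, running G = -1.100000
t=1: π = [0.2000, 0.3500, 0.2200, 0.2300], E[r] = -0.1500, γ^t·E[r] = -0.105000, running G = -1.205000
t=2: π = [0.1980, 0.3350, 0.2220, 0.2450], E[r] = -0.0490, γ^t·E[r] = -0.024010, running G = -1.229010
t=3: π = [0.1976, 0.3335, 0.2222, 0.2467], E[r] = -0.0383, γ^t·E[r] = -0.013137, running G = -1.242147
t=4: π = [0.1975, 0.3334, 0.2222, 0.2469], E[r] = -0.0372, γ^t·E[r] = -0.008925, running G = -1.251071
t=5: π = [0.1975, 0.3333, 0.2222, 0.2469], E[r] = -0.0371, γ^t·E[r] = -0.006227, running G = -1.257299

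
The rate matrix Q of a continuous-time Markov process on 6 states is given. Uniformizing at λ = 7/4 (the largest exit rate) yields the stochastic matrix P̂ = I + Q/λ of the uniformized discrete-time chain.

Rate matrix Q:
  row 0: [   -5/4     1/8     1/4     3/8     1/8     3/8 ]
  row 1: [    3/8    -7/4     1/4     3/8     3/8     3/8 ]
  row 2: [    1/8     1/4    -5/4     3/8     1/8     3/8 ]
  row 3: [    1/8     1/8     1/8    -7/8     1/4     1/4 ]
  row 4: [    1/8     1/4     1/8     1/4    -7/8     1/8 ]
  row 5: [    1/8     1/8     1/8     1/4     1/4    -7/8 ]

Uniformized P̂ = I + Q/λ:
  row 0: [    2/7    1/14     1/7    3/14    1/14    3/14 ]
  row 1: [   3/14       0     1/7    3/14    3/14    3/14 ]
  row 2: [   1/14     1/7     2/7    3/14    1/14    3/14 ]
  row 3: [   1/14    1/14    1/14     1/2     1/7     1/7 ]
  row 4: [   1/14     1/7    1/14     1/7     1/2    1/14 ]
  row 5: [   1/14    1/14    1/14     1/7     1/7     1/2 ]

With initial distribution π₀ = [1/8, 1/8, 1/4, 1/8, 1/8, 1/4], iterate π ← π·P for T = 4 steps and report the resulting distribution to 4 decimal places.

π = [0.1069, 0.0875, 0.1090, 0.2552, 0.2054, 0.2360]

t=0: π = [0.1250, 0.1250, 0.2500, 0.1250, 0.1250, 0.2500]
t=1: π = [0.1161, 0.0893, 0.1429, 0.2232, 0.1696, 0.2589]
t=2: π = [0.1091, 0.0874, 0.1167, 0.2474, 0.1913, 0.2481]
t=3: π = [0.1073, 0.0872, 0.1105, 0.2536, 0.2013, 0.2402]
t=4: π = [0.1069, 0.0875, 0.1090, 0.2552, 0.2054, 0.2360]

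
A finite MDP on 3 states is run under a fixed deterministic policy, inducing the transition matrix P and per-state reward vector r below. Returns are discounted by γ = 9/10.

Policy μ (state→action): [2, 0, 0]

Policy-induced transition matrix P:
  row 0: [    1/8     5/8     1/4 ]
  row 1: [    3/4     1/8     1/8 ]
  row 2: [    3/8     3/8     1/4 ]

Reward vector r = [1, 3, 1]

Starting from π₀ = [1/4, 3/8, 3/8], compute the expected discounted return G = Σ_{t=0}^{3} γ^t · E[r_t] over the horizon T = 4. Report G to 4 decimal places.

G = 6.0020

t=0: π = [0.2500, 0.3750, 0.3750], E[r] = 1.7500, γ^t·E[r] = 1.750000, running G = 1.750000
t=1: π = [0.4531, 0.3438, 0.2031], E[r] = 1.6875, γ^t·E[r] = 1.518750, running G = 3.268750
t=2: π = [0.3906, 0.4023, 0.2070], E[r] = 1.8047, γ^t·E[r] = 1.461797, running G = 4.730547
t=3: π = [0.4282, 0.3721, 0.1997], E[r] = 1.7441, γ^t·E[r] = 1.271479, running G = 6.002025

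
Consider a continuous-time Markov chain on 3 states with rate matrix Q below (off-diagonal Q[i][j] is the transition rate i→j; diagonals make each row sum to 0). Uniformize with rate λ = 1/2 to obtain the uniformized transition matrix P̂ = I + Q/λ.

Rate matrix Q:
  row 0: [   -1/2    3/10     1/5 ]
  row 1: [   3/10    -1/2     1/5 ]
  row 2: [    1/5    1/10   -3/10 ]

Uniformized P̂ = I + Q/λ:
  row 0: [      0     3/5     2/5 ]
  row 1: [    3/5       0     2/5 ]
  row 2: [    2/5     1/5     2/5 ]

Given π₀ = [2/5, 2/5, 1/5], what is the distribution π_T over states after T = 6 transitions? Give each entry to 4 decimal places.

π = [0.3254, 0.2746, 0.4000]

t=0: π = [0.4000, 0.4000, 0.2000]
t=1: π = [0.3200, 0.2800, 0.4000]
t=2: π = [0.3280, 0.2720, 0.4000]
t=3: π = [0.3232, 0.2768, 0.4000]
t=4: π = [0.3261, 0.2739, 0.4000]
t=5: π = [0.3244, 0.2756, 0.4000]
t=6: π = [0.3254, 0.2746, 0.4000]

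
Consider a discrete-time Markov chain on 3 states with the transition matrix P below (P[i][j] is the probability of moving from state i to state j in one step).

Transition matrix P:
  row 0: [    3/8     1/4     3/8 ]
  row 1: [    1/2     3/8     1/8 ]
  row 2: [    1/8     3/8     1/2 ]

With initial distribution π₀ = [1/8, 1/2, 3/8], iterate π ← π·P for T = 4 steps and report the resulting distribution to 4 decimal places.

t=0: π = [0.1250, 0.5000, 0.3750]
t=1: π = [0.3438, 0.3594, 0.2969]
t=2: π = [0.3457, 0.3320, 0.3223]
t=3: π = [0.3359, 0.3318, 0.3323]
t=4: π = [0.3334, 0.3330, 0.3336]

π = [0.3334, 0.3330, 0.3336]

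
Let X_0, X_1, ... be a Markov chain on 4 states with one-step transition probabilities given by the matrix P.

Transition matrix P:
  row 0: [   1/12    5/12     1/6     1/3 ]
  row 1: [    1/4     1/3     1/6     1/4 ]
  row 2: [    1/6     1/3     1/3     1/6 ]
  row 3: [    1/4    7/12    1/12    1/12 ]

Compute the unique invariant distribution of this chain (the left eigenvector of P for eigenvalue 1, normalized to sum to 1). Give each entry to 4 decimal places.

π = [0.2015, 0.4041, 0.1784, 0.2159]

Balance equations π_j = Σ_i π_i·P[i][j]:
  π_0 = 1/12·π_0 + 1/4·π_1 + 1/6·π_2 + 1/4·π_3
  π_1 = 5/12·π_0 + 1/3·π_1 + 1/3·π_2 + 7/12·π_3
  π_2 = 1/6·π_0 + 1/6·π_1 + 1/3·π_2 + 1/12·π_3
  normalize: π_0 + π_1 + π_2 + π_3 = 1
Solving the linear system gives exactly π = [392/1945, 786/1945, 347/1945, 84/389].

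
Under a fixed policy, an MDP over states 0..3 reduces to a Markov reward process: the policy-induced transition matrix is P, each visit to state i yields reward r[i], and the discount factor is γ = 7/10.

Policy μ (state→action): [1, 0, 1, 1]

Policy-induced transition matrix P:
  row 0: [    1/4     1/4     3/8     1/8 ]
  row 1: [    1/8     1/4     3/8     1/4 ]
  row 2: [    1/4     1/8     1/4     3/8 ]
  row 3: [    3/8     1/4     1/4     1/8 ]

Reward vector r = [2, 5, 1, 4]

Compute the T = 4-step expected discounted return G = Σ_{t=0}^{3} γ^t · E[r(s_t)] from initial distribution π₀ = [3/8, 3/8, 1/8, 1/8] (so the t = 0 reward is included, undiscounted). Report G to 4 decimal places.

t=0: π = [0.3750, 0.3750, 0.1250, 0.1250], E[r] = 3.2500, γ^t·E[r] = 3.250000, running G = 3.250000
t=1: π = [0.2188, 0.2344, 0.3438, 0.2031], E[r] = 2.7656, γ^t·E[r] = 1.935938, running G = 5.185938
t=2: π = [0.2461, 0.2070, 0.3066, 0.2402], E[r] = 2.7949, γ^t·E[r] = 1.369512, running G = 6.555449
t=3: π = [0.2542, 0.2117, 0.3066, 0.2275], E[r] = 2.7834, γ^t·E[r] = 0.954722, running G = 7.510172

G = 7.5102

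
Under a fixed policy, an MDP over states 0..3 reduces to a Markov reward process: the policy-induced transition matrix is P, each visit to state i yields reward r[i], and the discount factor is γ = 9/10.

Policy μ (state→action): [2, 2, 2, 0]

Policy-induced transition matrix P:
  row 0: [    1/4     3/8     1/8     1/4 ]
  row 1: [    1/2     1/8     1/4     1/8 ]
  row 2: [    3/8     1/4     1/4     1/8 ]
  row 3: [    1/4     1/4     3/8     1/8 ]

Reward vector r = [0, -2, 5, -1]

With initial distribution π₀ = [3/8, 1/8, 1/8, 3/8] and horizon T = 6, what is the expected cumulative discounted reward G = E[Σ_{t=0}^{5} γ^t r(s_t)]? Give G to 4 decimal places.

t=0: π = [0.3750, 0.1250, 0.1250, 0.3750], E[r] = 0.0000, γ^t·E[r] = 0.000000, running G = 0.000000
t=1: π = [0.2969, 0.2813, 0.2500, 0.1719], E[r] = 0.5156, γ^t·E[r] = 0.464063, running G = 0.464063
t=2: π = [0.3516, 0.2520, 0.2344, 0.1621], E[r] = 0.5059, γ^t·E[r] = 0.409746, running G = 0.873809
t=3: π = [0.3423, 0.2625, 0.2263, 0.1689], E[r] = 0.4377, γ^t·E[r] = 0.319115, running G = 1.192924
t=4: π = [0.3439, 0.2600, 0.2283, 0.1678], E[r] = 0.4539, γ^t·E[r] = 0.297816, running G = 1.490740
t=5: π = [0.3435, 0.2605, 0.2280, 0.1680], E[r] = 0.4510, γ^t·E[r] = 0.266286, running G = 1.757026

G = 1.7570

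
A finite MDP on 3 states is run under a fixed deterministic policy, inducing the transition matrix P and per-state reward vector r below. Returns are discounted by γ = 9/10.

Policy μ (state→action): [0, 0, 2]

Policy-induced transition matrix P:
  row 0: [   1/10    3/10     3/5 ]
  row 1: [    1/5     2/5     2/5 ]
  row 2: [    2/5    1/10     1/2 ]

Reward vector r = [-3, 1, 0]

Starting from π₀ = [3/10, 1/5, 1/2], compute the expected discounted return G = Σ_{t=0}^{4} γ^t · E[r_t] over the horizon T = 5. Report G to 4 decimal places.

G = -2.5519

t=0: π = [0.3000, 0.2000, 0.5000], E[r] = -0.7000, γ^t·E[r] = -0.700000, running G = -0.700000
t=1: π = [0.2700, 0.2200, 0.5100], E[r] = -0.5900, γ^t·E[r] = -0.531000, running G = -1.231000
t=2: π = [0.2750, 0.2200, 0.5050], E[r] = -0.6050, γ^t·E[r] = -0.490050, running G = -1.721050
t=3: π = [0.2735, 0.2210, 0.5055], E[r] = -0.5995, γ^t·E[r] = -0.437036, running G = -2.158086
t=4: π = [0.2738, 0.2210, 0.5053], E[r] = -0.6003, γ^t·E[r] = -0.393824, running G = -2.551910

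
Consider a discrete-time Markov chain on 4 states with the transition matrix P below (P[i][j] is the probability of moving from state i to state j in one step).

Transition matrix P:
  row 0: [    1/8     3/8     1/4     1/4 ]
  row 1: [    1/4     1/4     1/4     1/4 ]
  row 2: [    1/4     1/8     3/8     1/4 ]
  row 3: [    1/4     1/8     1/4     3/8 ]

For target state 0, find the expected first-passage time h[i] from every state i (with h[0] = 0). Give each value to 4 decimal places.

First-step conditioning: h[0] = 0; for i ≠ 0, h[i] = 1 + Σ_k P[i][k]·h[k].
  h[1] = 1 + 1/4·h[1] + 1/4·h[2] + 1/4·h[3]
  h[2] = 1 + 1/8·h[1] + 3/8·h[2] + 1/4·h[3]
  h[3] = 1 + 1/8·h[1] + 1/4·h[2] + 3/8·h[3]
Solving the 3×3 linear system over states ≠ 0 gives exactly h = [0, 4, 4, 4] (h[0] = 0 is the target).

h = [0.0000, 4.0000, 4.0000, 4.0000]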